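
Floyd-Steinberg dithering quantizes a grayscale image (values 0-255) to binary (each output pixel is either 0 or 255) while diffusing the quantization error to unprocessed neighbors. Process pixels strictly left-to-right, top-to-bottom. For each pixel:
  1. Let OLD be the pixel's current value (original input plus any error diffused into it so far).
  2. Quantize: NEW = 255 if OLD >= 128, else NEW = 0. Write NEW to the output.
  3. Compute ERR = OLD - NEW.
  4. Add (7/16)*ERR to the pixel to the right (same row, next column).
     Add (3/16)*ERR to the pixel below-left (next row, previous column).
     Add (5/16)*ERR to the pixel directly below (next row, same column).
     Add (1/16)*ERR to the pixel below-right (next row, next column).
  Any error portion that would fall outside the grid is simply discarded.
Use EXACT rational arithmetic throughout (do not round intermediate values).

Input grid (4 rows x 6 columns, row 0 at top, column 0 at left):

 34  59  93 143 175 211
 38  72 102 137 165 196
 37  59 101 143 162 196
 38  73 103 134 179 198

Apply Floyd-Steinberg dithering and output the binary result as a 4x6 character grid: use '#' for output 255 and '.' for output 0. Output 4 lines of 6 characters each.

Answer: ...###
.#.#.#
..#.##
...#.#

Derivation:
(0,0): OLD=34 → NEW=0, ERR=34
(0,1): OLD=591/8 → NEW=0, ERR=591/8
(0,2): OLD=16041/128 → NEW=0, ERR=16041/128
(0,3): OLD=405151/2048 → NEW=255, ERR=-117089/2048
(0,4): OLD=4914777/32768 → NEW=255, ERR=-3441063/32768
(0,5): OLD=86537327/524288 → NEW=255, ERR=-47156113/524288
(1,0): OLD=7997/128 → NEW=0, ERR=7997/128
(1,1): OLD=151595/1024 → NEW=255, ERR=-109525/1024
(1,2): OLD=2892295/32768 → NEW=0, ERR=2892295/32768
(1,3): OLD=19122427/131072 → NEW=255, ERR=-14300933/131072
(1,4): OLD=536966033/8388608 → NEW=0, ERR=536966033/8388608
(1,5): OLD=25412035751/134217728 → NEW=255, ERR=-8813484889/134217728
(2,0): OLD=597513/16384 → NEW=0, ERR=597513/16384
(2,1): OLD=32498291/524288 → NEW=0, ERR=32498291/524288
(2,2): OLD=1078433049/8388608 → NEW=255, ERR=-1060661991/8388608
(2,3): OLD=4771764113/67108864 → NEW=0, ERR=4771764113/67108864
(2,4): OLD=416569721139/2147483648 → NEW=255, ERR=-131038609101/2147483648
(2,5): OLD=5249622969749/34359738368 → NEW=255, ERR=-3512110314091/34359738368
(3,0): OLD=511864057/8388608 → NEW=0, ERR=511864057/8388608
(3,1): OLD=6552373253/67108864 → NEW=0, ERR=6552373253/67108864
(3,2): OLD=66255307295/536870912 → NEW=0, ERR=66255307295/536870912
(3,3): OLD=6558190506653/34359738368 → NEW=255, ERR=-2203542777187/34359738368
(3,4): OLD=32202607400573/274877906944 → NEW=0, ERR=32202607400573/274877906944
(3,5): OLD=938974106474035/4398046511104 → NEW=255, ERR=-182527753857485/4398046511104
Row 0: ...###
Row 1: .#.#.#
Row 2: ..#.##
Row 3: ...#.#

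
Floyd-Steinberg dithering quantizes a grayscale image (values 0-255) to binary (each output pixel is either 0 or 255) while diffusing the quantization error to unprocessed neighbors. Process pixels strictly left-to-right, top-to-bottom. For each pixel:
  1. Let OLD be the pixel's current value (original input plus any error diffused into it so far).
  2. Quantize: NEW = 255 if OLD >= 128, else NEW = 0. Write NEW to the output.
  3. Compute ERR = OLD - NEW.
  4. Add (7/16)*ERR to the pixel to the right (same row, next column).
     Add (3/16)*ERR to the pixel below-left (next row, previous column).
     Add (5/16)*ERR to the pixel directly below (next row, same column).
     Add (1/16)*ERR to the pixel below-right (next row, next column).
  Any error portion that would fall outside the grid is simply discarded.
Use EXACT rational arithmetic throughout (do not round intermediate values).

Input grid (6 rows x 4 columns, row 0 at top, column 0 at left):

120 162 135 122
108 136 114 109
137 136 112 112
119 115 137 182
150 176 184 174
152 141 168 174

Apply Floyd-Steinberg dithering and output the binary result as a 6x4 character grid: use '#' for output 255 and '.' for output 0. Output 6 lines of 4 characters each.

(0,0): OLD=120 → NEW=0, ERR=120
(0,1): OLD=429/2 → NEW=255, ERR=-81/2
(0,2): OLD=3753/32 → NEW=0, ERR=3753/32
(0,3): OLD=88735/512 → NEW=255, ERR=-41825/512
(1,0): OLD=4413/32 → NEW=255, ERR=-3747/32
(1,1): OLD=26011/256 → NEW=0, ERR=26011/256
(1,2): OLD=1452071/8192 → NEW=255, ERR=-636889/8192
(1,3): OLD=7443393/131072 → NEW=0, ERR=7443393/131072
(2,0): OLD=489305/4096 → NEW=0, ERR=489305/4096
(2,1): OLD=25967923/131072 → NEW=255, ERR=-7455437/131072
(2,2): OLD=20923707/262144 → NEW=0, ERR=20923707/262144
(2,3): OLD=670281479/4194304 → NEW=255, ERR=-399266041/4194304
(3,0): OLD=305483577/2097152 → NEW=255, ERR=-229290183/2097152
(3,1): OLD=2409986567/33554432 → NEW=0, ERR=2409986567/33554432
(3,2): OLD=92321416537/536870912 → NEW=255, ERR=-44580666023/536870912
(3,3): OLD=1038624919279/8589934592 → NEW=0, ERR=1038624919279/8589934592
(4,0): OLD=69417381861/536870912 → NEW=255, ERR=-67484700699/536870912
(4,1): OLD=519897111871/4294967296 → NEW=0, ERR=519897111871/4294967296
(4,2): OLD=32733705042191/137438953472 → NEW=255, ERR=-2313228093169/137438953472
(4,3): OLD=438114792854297/2199023255552 → NEW=255, ERR=-122636137311463/2199023255552
(5,0): OLD=9305663771525/68719476736 → NEW=255, ERR=-8217802796155/68719476736
(5,1): OLD=253980810127571/2199023255552 → NEW=0, ERR=253980810127571/2199023255552
(5,2): OLD=115657200682919/549755813888 → NEW=255, ERR=-24530531858521/549755813888
(5,3): OLD=4785033515370161/35184372088832 → NEW=255, ERR=-4186981367281999/35184372088832
Row 0: .#.#
Row 1: #.#.
Row 2: .#.#
Row 3: #.#.
Row 4: #.##
Row 5: #.##

Answer: .#.#
#.#.
.#.#
#.#.
#.##
#.##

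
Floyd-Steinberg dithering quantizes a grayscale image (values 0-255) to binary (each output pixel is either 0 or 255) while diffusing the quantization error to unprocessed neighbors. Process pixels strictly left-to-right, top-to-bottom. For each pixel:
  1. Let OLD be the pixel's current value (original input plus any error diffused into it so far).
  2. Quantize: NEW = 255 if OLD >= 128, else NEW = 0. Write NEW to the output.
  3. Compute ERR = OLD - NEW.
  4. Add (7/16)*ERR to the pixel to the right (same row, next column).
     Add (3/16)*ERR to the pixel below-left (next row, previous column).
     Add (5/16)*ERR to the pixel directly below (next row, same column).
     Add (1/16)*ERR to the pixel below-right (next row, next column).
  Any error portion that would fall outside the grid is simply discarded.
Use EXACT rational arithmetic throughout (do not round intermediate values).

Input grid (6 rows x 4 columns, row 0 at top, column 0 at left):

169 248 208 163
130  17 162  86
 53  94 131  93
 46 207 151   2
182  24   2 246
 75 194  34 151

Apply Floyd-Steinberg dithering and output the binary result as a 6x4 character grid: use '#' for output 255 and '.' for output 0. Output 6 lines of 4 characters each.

Answer: ####
....
.##.
.#..
#..#
.#.#

Derivation:
(0,0): OLD=169 → NEW=255, ERR=-86
(0,1): OLD=1683/8 → NEW=255, ERR=-357/8
(0,2): OLD=24125/128 → NEW=255, ERR=-8515/128
(0,3): OLD=274219/2048 → NEW=255, ERR=-248021/2048
(1,0): OLD=12129/128 → NEW=0, ERR=12129/128
(1,1): OLD=27303/1024 → NEW=0, ERR=27303/1024
(1,2): OLD=4174003/32768 → NEW=0, ERR=4174003/32768
(1,3): OLD=52285269/524288 → NEW=0, ERR=52285269/524288
(2,0): OLD=1435421/16384 → NEW=0, ERR=1435421/16384
(2,1): OLD=89374479/524288 → NEW=255, ERR=-44318961/524288
(2,2): OLD=161678763/1048576 → NEW=255, ERR=-105708117/1048576
(2,3): OLD=1476745055/16777216 → NEW=0, ERR=1476745055/16777216
(3,0): OLD=482586445/8388608 → NEW=0, ERR=482586445/8388608
(3,1): OLD=25813598675/134217728 → NEW=255, ERR=-8411921965/134217728
(3,2): OLD=221829609517/2147483648 → NEW=0, ERR=221829609517/2147483648
(3,3): OLD=2350153354939/34359738368 → NEW=0, ERR=2350153354939/34359738368
(4,0): OLD=404213173641/2147483648 → NEW=255, ERR=-143395156599/2147483648
(4,1): OLD=-31527587045/17179869184 → NEW=0, ERR=-31527587045/17179869184
(4,2): OLD=23301502212283/549755813888 → NEW=0, ERR=23301502212283/549755813888
(4,3): OLD=2571750047380621/8796093022208 → NEW=255, ERR=328746326717581/8796093022208
(5,0): OLD=14785453995705/274877906944 → NEW=0, ERR=14785453995705/274877906944
(5,1): OLD=1941589334868527/8796093022208 → NEW=255, ERR=-301414385794513/8796093022208
(5,2): OLD=172168466752747/4398046511104 → NEW=0, ERR=172168466752747/4398046511104
(5,3): OLD=25678274945177419/140737488355328 → NEW=255, ERR=-10209784585431221/140737488355328
Row 0: ####
Row 1: ....
Row 2: .##.
Row 3: .#..
Row 4: #..#
Row 5: .#.#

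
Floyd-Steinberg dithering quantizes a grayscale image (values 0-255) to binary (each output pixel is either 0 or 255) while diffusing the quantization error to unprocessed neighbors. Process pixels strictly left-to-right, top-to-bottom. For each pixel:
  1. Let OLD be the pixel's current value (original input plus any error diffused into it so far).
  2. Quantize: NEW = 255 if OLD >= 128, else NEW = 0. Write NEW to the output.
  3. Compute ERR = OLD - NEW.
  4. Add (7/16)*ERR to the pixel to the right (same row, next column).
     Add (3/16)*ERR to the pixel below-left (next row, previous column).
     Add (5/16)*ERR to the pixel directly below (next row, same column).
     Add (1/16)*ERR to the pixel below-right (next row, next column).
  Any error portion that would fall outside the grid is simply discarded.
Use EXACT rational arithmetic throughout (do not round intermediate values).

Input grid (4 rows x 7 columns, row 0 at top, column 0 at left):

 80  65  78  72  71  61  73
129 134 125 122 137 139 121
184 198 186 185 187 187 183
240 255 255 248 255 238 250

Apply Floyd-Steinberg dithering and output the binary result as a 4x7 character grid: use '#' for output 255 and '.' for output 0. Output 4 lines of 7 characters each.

(0,0): OLD=80 → NEW=0, ERR=80
(0,1): OLD=100 → NEW=0, ERR=100
(0,2): OLD=487/4 → NEW=0, ERR=487/4
(0,3): OLD=8017/64 → NEW=0, ERR=8017/64
(0,4): OLD=128823/1024 → NEW=0, ERR=128823/1024
(0,5): OLD=1901185/16384 → NEW=0, ERR=1901185/16384
(0,6): OLD=32444807/262144 → NEW=0, ERR=32444807/262144
(1,0): OLD=691/4 → NEW=255, ERR=-329/4
(1,1): OLD=5027/32 → NEW=255, ERR=-3133/32
(1,2): OLD=153549/1024 → NEW=255, ERR=-107571/1024
(1,3): OLD=149897/1024 → NEW=255, ERR=-111223/1024
(1,4): OLD=41518499/262144 → NEW=255, ERR=-25328221/262144
(1,5): OLD=344059309/2097152 → NEW=255, ERR=-190714451/2097152
(1,6): OLD=4266229075/33554432 → NEW=0, ERR=4266229075/33554432
(2,0): OLD=71649/512 → NEW=255, ERR=-58911/512
(2,1): OLD=1511061/16384 → NEW=0, ERR=1511061/16384
(2,2): OLD=43787731/262144 → NEW=255, ERR=-23058989/262144
(2,3): OLD=184322519/2097152 → NEW=0, ERR=184322519/2097152
(2,4): OLD=179746235/1048576 → NEW=255, ERR=-87640645/1048576
(2,5): OLD=75062874921/536870912 → NEW=255, ERR=-61839207639/536870912
(2,6): OLD=1431559003407/8589934592 → NEW=255, ERR=-758874317553/8589934592
(3,0): OLD=58021983/262144 → NEW=255, ERR=-8824737/262144
(3,1): OLD=514659921/2097152 → NEW=255, ERR=-20113839/2097152
(3,2): OLD=2059901773/8388608 → NEW=255, ERR=-79193267/8388608
(3,3): OLD=33576830927/134217728 → NEW=255, ERR=-648689713/134217728
(3,4): OLD=1809578899743/8589934592 → NEW=255, ERR=-380854421217/8589934592
(3,5): OLD=11051389125099/68719476736 → NEW=255, ERR=-6472077442581/68719476736
(3,6): OLD=191302973566021/1099511627776 → NEW=255, ERR=-89072491516859/1099511627776
Row 0: .......
Row 1: ######.
Row 2: #.#.###
Row 3: #######

Answer: .......
######.
#.#.###
#######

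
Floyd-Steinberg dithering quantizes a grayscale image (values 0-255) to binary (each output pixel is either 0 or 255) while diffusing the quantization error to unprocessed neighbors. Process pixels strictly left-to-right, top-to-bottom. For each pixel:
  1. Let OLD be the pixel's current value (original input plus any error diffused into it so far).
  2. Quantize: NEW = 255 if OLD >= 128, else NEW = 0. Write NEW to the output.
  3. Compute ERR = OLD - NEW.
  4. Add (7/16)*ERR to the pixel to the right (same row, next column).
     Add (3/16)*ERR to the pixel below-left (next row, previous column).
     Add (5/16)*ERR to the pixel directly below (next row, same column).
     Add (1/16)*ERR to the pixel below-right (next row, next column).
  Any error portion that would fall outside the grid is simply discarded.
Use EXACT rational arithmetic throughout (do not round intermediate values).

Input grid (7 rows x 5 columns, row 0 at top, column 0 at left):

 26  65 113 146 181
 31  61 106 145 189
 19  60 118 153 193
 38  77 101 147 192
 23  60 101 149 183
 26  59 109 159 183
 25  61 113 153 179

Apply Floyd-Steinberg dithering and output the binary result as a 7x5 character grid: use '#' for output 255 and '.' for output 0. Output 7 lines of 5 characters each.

Answer: ..#.#
..#.#
..###
....#
.#.##
..#.#
..#.#

Derivation:
(0,0): OLD=26 → NEW=0, ERR=26
(0,1): OLD=611/8 → NEW=0, ERR=611/8
(0,2): OLD=18741/128 → NEW=255, ERR=-13899/128
(0,3): OLD=201715/2048 → NEW=0, ERR=201715/2048
(0,4): OLD=7343013/32768 → NEW=255, ERR=-1012827/32768
(1,0): OLD=6841/128 → NEW=0, ERR=6841/128
(1,1): OLD=91663/1024 → NEW=0, ERR=91663/1024
(1,2): OLD=4406331/32768 → NEW=255, ERR=-3949509/32768
(1,3): OLD=14478943/131072 → NEW=0, ERR=14478943/131072
(1,4): OLD=490367549/2097152 → NEW=255, ERR=-44406211/2097152
(2,0): OLD=859925/16384 → NEW=0, ERR=859925/16384
(2,1): OLD=48065079/524288 → NEW=0, ERR=48065079/524288
(2,2): OLD=1231029349/8388608 → NEW=255, ERR=-908065691/8388608
(2,3): OLD=17268165471/134217728 → NEW=255, ERR=-16957355169/134217728
(2,4): OLD=296379307993/2147483648 → NEW=255, ERR=-251229022247/2147483648
(3,0): OLD=600550341/8388608 → NEW=0, ERR=600550341/8388608
(3,1): OLD=8049954145/67108864 → NEW=0, ERR=8049954145/67108864
(3,2): OLD=218382545915/2147483648 → NEW=0, ERR=218382545915/2147483648
(3,3): OLD=529602383043/4294967296 → NEW=0, ERR=529602383043/4294967296
(3,4): OLD=13846430626735/68719476736 → NEW=255, ERR=-3677035940945/68719476736
(4,0): OLD=72867938027/1073741824 → NEW=0, ERR=72867938027/1073741824
(4,1): OLD=5178616622699/34359738368 → NEW=255, ERR=-3583116661141/34359738368
(4,2): OLD=64746157963173/549755813888 → NEW=0, ERR=64746157963173/549755813888
(4,3): OLD=2070443560370283/8796093022208 → NEW=255, ERR=-172560160292757/8796093022208
(4,4): OLD=23278361925242989/140737488355328 → NEW=255, ERR=-12609697605365651/140737488355328
(5,0): OLD=15203171261985/549755813888 → NEW=0, ERR=15203171261985/549755813888
(5,1): OLD=285144606206115/4398046511104 → NEW=0, ERR=285144606206115/4398046511104
(5,2): OLD=23077145008539835/140737488355328 → NEW=255, ERR=-12810914522068805/140737488355328
(5,3): OLD=58325219880131893/562949953421312 → NEW=0, ERR=58325219880131893/562949953421312
(5,4): OLD=1793356200412475319/9007199254740992 → NEW=255, ERR=-503479609546477641/9007199254740992
(6,0): OLD=3222779273539345/70368744177664 → NEW=0, ERR=3222779273539345/70368744177664
(6,1): OLD=193561103734191103/2251799813685248 → NEW=0, ERR=193561103734191103/2251799813685248
(6,2): OLD=5247205304455875301/36028797018963968 → NEW=255, ERR=-3940137935379936539/36028797018963968
(6,3): OLD=69960250484199097879/576460752303423488 → NEW=0, ERR=69960250484199097879/576460752303423488
(6,4): OLD=2039316898088780768097/9223372036854775808 → NEW=255, ERR=-312642971309187062943/9223372036854775808
Row 0: ..#.#
Row 1: ..#.#
Row 2: ..###
Row 3: ....#
Row 4: .#.##
Row 5: ..#.#
Row 6: ..#.#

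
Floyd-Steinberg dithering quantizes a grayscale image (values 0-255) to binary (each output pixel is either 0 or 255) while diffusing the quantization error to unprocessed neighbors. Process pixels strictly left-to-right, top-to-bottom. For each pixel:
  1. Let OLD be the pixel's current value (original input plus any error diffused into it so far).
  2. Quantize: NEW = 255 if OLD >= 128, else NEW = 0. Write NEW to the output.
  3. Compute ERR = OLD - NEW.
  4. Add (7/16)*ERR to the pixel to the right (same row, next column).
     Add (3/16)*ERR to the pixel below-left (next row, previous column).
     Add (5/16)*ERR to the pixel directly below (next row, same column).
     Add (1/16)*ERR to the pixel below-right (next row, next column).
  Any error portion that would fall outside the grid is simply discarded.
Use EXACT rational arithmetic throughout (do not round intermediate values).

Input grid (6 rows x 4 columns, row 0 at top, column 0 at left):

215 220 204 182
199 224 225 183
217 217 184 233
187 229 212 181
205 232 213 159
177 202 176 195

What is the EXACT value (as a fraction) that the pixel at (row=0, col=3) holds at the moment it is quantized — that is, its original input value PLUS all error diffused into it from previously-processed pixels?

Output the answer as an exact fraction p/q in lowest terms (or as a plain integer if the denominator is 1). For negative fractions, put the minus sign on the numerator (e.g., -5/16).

(0,0): OLD=215 → NEW=255, ERR=-40
(0,1): OLD=405/2 → NEW=255, ERR=-105/2
(0,2): OLD=5793/32 → NEW=255, ERR=-2367/32
(0,3): OLD=76615/512 → NEW=255, ERR=-53945/512
Target (0,3): original=182, with diffused error = 76615/512

Answer: 76615/512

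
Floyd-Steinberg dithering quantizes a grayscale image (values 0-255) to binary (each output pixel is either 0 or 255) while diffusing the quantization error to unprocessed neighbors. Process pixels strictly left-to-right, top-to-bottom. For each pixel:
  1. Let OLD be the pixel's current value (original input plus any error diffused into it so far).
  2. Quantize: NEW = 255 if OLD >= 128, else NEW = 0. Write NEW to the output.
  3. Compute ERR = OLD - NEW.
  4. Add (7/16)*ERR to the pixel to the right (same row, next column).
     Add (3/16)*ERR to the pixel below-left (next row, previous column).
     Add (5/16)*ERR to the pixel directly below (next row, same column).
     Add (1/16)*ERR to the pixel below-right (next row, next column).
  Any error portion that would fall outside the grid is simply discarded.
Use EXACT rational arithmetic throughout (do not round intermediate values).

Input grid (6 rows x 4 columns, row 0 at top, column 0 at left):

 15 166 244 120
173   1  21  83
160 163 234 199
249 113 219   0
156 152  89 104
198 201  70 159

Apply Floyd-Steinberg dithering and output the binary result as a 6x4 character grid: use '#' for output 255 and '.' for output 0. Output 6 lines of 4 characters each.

Answer: .##.
#...
.###
#.#.
##..
#.##

Derivation:
(0,0): OLD=15 → NEW=0, ERR=15
(0,1): OLD=2761/16 → NEW=255, ERR=-1319/16
(0,2): OLD=53231/256 → NEW=255, ERR=-12049/256
(0,3): OLD=407177/4096 → NEW=0, ERR=407177/4096
(1,0): OLD=41531/256 → NEW=255, ERR=-23749/256
(1,1): OLD=-149987/2048 → NEW=0, ERR=-149987/2048
(1,2): OLD=-803615/65536 → NEW=0, ERR=-803615/65536
(1,3): OLD=110896119/1048576 → NEW=0, ERR=110896119/1048576
(2,0): OLD=3842959/32768 → NEW=0, ERR=3842959/32768
(2,1): OLD=192230805/1048576 → NEW=255, ERR=-75156075/1048576
(2,2): OLD=448922729/2097152 → NEW=255, ERR=-85851031/2097152
(2,3): OLD=7159620261/33554432 → NEW=255, ERR=-1396759899/33554432
(3,0): OLD=4566931999/16777216 → NEW=255, ERR=288741919/16777216
(3,1): OLD=26249084225/268435456 → NEW=0, ERR=26249084225/268435456
(3,2): OLD=1016634574783/4294967296 → NEW=255, ERR=-78582085697/4294967296
(3,3): OLD=-1619823846727/68719476736 → NEW=0, ERR=-1619823846727/68719476736
(4,0): OLD=771861504371/4294967296 → NEW=255, ERR=-323355156109/4294967296
(4,1): OLD=5059986391641/34359738368 → NEW=255, ERR=-3701746892199/34359738368
(4,2): OLD=41605805546937/1099511627776 → NEW=0, ERR=41605805546937/1099511627776
(4,3): OLD=1971125065771231/17592186044416 → NEW=0, ERR=1971125065771231/17592186044416
(5,0): OLD=84812204228867/549755813888 → NEW=255, ERR=-55375528312573/549755813888
(5,1): OLD=2210530992476661/17592186044416 → NEW=0, ERR=2210530992476661/17592186044416
(5,2): OLD=1328859704667041/8796093022208 → NEW=255, ERR=-914144015995999/8796093022208
(5,3): OLD=42477823290657465/281474976710656 → NEW=255, ERR=-29298295770559815/281474976710656
Row 0: .##.
Row 1: #...
Row 2: .###
Row 3: #.#.
Row 4: ##..
Row 5: #.##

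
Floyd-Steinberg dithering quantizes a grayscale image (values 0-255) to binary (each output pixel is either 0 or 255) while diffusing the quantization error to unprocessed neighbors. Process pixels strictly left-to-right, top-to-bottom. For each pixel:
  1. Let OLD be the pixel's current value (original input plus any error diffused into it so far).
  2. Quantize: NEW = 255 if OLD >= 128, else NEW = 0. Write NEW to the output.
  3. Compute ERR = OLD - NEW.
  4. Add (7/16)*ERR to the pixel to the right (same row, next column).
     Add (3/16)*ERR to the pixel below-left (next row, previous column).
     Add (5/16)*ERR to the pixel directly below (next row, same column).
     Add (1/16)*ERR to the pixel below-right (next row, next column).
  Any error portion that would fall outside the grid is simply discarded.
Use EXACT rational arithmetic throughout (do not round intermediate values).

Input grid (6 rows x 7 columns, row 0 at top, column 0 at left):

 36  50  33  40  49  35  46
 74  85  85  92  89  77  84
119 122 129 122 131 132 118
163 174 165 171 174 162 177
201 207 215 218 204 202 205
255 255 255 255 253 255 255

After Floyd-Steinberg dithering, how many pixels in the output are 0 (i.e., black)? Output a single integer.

(0,0): OLD=36 → NEW=0, ERR=36
(0,1): OLD=263/4 → NEW=0, ERR=263/4
(0,2): OLD=3953/64 → NEW=0, ERR=3953/64
(0,3): OLD=68631/1024 → NEW=0, ERR=68631/1024
(0,4): OLD=1283233/16384 → NEW=0, ERR=1283233/16384
(0,5): OLD=18157671/262144 → NEW=0, ERR=18157671/262144
(0,6): OLD=320041681/4194304 → NEW=0, ERR=320041681/4194304
(1,0): OLD=6245/64 → NEW=0, ERR=6245/64
(1,1): OLD=82979/512 → NEW=255, ERR=-47581/512
(1,2): OLD=1315967/16384 → NEW=0, ERR=1315967/16384
(1,3): OLD=10920291/65536 → NEW=255, ERR=-5791389/65536
(1,4): OLD=385835353/4194304 → NEW=0, ERR=385835353/4194304
(1,5): OLD=5304738185/33554432 → NEW=255, ERR=-3251641975/33554432
(1,6): OLD=37461511911/536870912 → NEW=0, ERR=37461511911/536870912
(2,0): OLD=1081905/8192 → NEW=255, ERR=-1007055/8192
(2,1): OLD=15816459/262144 → NEW=0, ERR=15816459/262144
(2,2): OLD=663199649/4194304 → NEW=255, ERR=-406347871/4194304
(2,3): OLD=2491997721/33554432 → NEW=0, ERR=2491997721/33554432
(2,4): OLD=45243685273/268435456 → NEW=255, ERR=-23207356007/268435456
(2,5): OLD=710608484963/8589934592 → NEW=0, ERR=710608484963/8589934592
(2,6): OLD=23356556511717/137438953472 → NEW=255, ERR=-11690376623643/137438953472
(3,0): OLD=569992129/4194304 → NEW=255, ERR=-499555391/4194304
(3,1): OLD=3855357773/33554432 → NEW=0, ERR=3855357773/33554432
(3,2): OLD=54408894983/268435456 → NEW=255, ERR=-14042146297/268435456
(3,3): OLD=160048990153/1073741824 → NEW=255, ERR=-113755174967/1073741824
(3,4): OLD=16600688016321/137438953472 → NEW=0, ERR=16600688016321/137438953472
(3,5): OLD=241170983082099/1099511627776 → NEW=255, ERR=-39204482000781/1099511627776
(3,6): OLD=2462728376985709/17592186044416 → NEW=255, ERR=-2023279064340371/17592186044416
(4,0): OLD=99494910991/536870912 → NEW=255, ERR=-37407171569/536870912
(4,1): OLD=1676498913571/8589934592 → NEW=255, ERR=-513934407389/8589934592
(4,2): OLD=21961938127917/137438953472 → NEW=255, ERR=-13084995007443/137438953472
(4,3): OLD=178800638912127/1099511627776 → NEW=255, ERR=-101574826170753/1099511627776
(4,4): OLD=1653855472674941/8796093022208 → NEW=255, ERR=-589148247988099/8796093022208
(4,5): OLD=41528562136724621/281474976710656 → NEW=255, ERR=-30247556924492659/281474976710656
(4,6): OLD=539606352600073451/4503599627370496 → NEW=0, ERR=539606352600073451/4503599627370496
(5,0): OLD=30512556187673/137438953472 → NEW=255, ERR=-4534376947687/137438953472
(5,1): OLD=219532158998419/1099511627776 → NEW=255, ERR=-60843306084461/1099511627776
(5,2): OLD=1583098207889541/8796093022208 → NEW=255, ERR=-659905512773499/8796093022208
(5,3): OLD=12300421734961689/70368744177664 → NEW=255, ERR=-5643608030342631/70368744177664
(5,4): OLD=770380134923855235/4503599627370496 → NEW=255, ERR=-378037770055621245/4503599627370496
(5,5): OLD=7312896345076587955/36028797018963968 → NEW=255, ERR=-1874446894759223885/36028797018963968
(5,6): OLD=151588930391726299933/576460752303423488 → NEW=255, ERR=4591438554353310493/576460752303423488
Output grid:
  Row 0: .......  (7 black, running=7)
  Row 1: .#.#.#.  (4 black, running=11)
  Row 2: #.#.#.#  (3 black, running=14)
  Row 3: #.##.##  (2 black, running=16)
  Row 4: ######.  (1 black, running=17)
  Row 5: #######  (0 black, running=17)

Answer: 17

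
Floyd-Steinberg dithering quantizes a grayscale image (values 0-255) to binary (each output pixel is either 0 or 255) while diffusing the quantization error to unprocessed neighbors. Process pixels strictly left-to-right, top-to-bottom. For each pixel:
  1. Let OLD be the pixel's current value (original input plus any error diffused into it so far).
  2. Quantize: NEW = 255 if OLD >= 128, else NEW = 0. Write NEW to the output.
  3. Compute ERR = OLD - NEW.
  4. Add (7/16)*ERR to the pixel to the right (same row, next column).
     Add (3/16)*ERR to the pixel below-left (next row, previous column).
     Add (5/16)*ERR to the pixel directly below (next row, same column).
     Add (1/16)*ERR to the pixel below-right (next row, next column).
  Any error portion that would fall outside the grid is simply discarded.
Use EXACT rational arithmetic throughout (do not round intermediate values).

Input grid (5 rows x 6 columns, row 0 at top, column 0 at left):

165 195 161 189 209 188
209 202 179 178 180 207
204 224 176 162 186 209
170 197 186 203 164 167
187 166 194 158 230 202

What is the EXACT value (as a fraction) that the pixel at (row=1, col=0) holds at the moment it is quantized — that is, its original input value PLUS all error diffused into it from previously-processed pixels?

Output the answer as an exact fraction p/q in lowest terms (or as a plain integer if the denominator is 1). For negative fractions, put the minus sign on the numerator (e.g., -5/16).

(0,0): OLD=165 → NEW=255, ERR=-90
(0,1): OLD=1245/8 → NEW=255, ERR=-795/8
(0,2): OLD=15043/128 → NEW=0, ERR=15043/128
(0,3): OLD=492373/2048 → NEW=255, ERR=-29867/2048
(0,4): OLD=6639443/32768 → NEW=255, ERR=-1716397/32768
(0,5): OLD=86551365/524288 → NEW=255, ERR=-47142075/524288
(1,0): OLD=20767/128 → NEW=255, ERR=-11873/128
Target (1,0): original=209, with diffused error = 20767/128

Answer: 20767/128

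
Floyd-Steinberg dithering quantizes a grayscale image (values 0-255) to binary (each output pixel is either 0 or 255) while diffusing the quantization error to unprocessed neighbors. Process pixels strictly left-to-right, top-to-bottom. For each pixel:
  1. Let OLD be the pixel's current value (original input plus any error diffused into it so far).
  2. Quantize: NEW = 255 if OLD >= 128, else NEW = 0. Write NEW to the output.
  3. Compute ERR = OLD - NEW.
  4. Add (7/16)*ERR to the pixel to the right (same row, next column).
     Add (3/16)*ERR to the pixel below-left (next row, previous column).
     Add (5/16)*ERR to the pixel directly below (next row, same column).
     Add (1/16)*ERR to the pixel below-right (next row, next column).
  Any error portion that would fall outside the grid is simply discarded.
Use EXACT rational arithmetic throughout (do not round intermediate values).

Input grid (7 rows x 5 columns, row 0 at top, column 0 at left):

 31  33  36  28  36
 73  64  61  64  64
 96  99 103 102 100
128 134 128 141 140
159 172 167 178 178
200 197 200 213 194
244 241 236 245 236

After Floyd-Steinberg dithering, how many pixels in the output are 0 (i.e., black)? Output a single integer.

Answer: 15

Derivation:
(0,0): OLD=31 → NEW=0, ERR=31
(0,1): OLD=745/16 → NEW=0, ERR=745/16
(0,2): OLD=14431/256 → NEW=0, ERR=14431/256
(0,3): OLD=215705/4096 → NEW=0, ERR=215705/4096
(0,4): OLD=3869231/65536 → NEW=0, ERR=3869231/65536
(1,0): OLD=23403/256 → NEW=0, ERR=23403/256
(1,1): OLD=268397/2048 → NEW=255, ERR=-253843/2048
(1,2): OLD=2436209/65536 → NEW=0, ERR=2436209/65536
(1,3): OLD=29180189/262144 → NEW=0, ERR=29180189/262144
(1,4): OLD=563886519/4194304 → NEW=255, ERR=-505661001/4194304
(2,0): OLD=3320319/32768 → NEW=0, ERR=3320319/32768
(2,1): OLD=122978405/1048576 → NEW=0, ERR=122978405/1048576
(2,2): OLD=3003993455/16777216 → NEW=255, ERR=-1274196625/16777216
(2,3): OLD=22354438109/268435456 → NEW=0, ERR=22354438109/268435456
(2,4): OLD=454046789579/4294967296 → NEW=0, ERR=454046789579/4294967296
(3,0): OLD=3047669903/16777216 → NEW=255, ERR=-1230520177/16777216
(3,1): OLD=17536197859/134217728 → NEW=255, ERR=-16689322781/134217728
(3,2): OLD=312715350961/4294967296 → NEW=0, ERR=312715350961/4294967296
(3,3): OLD=1837844344745/8589934592 → NEW=255, ERR=-352588976215/8589934592
(3,4): OLD=22029140567853/137438953472 → NEW=255, ERR=-13017792567507/137438953472
(4,0): OLD=242161124609/2147483648 → NEW=0, ERR=242161124609/2147483648
(4,1): OLD=13162846985729/68719476736 → NEW=255, ERR=-4360619581951/68719476736
(4,2): OLD=161104264148783/1099511627776 → NEW=255, ERR=-119271200934097/1099511627776
(4,3): OLD=1838481872815617/17592186044416 → NEW=0, ERR=1838481872815617/17592186044416
(4,4): OLD=53918429497713287/281474976710656 → NEW=255, ERR=-17857689563503993/281474976710656
(5,0): OLD=245566246746787/1099511627776 → NEW=255, ERR=-34809218336093/1099511627776
(5,1): OLD=1319659724419369/8796093022208 → NEW=255, ERR=-923343996243671/8796093022208
(5,2): OLD=38225610325459441/281474976710656 → NEW=255, ERR=-33550508735757839/281474976710656
(5,3): OLD=196846303293804831/1125899906842624 → NEW=255, ERR=-90258172951064289/1125899906842624
(5,4): OLD=2623495148772174501/18014398509481984 → NEW=255, ERR=-1970176471145731419/18014398509481984
(6,0): OLD=30177546436525299/140737488355328 → NEW=255, ERR=-5710513094083341/140737488355328
(6,1): OLD=748122601378822077/4503599627370496 → NEW=255, ERR=-400295303600654403/4503599627370496
(6,2): OLD=9963634167396253935/72057594037927936 → NEW=255, ERR=-8411052312275369745/72057594037927936
(6,3): OLD=162474739208306564613/1152921504606846976 → NEW=255, ERR=-131520244466439414267/1152921504606846976
(6,4): OLD=2709909050261854395491/18446744073709551616 → NEW=255, ERR=-1994010688534081266589/18446744073709551616
Output grid:
  Row 0: .....  (5 black, running=5)
  Row 1: .#..#  (3 black, running=8)
  Row 2: ..#..  (4 black, running=12)
  Row 3: ##.##  (1 black, running=13)
  Row 4: .##.#  (2 black, running=15)
  Row 5: #####  (0 black, running=15)
  Row 6: #####  (0 black, running=15)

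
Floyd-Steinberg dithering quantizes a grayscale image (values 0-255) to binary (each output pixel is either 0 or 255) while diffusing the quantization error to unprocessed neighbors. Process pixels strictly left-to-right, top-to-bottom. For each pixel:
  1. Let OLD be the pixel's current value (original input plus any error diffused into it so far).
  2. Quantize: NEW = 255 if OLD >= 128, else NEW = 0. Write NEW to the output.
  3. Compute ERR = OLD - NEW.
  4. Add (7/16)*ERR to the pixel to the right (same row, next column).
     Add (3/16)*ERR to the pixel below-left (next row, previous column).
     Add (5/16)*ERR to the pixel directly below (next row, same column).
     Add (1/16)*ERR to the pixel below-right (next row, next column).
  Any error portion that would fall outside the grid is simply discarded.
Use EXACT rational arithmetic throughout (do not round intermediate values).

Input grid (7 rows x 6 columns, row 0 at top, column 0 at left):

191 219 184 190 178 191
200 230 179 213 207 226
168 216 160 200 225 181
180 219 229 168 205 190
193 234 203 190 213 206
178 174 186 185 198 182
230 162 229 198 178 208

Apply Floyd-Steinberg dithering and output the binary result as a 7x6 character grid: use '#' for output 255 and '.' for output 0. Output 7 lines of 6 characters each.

Answer: ######
##.#.#
.#####
###.##
#####.
#.#.##
####.#

Derivation:
(0,0): OLD=191 → NEW=255, ERR=-64
(0,1): OLD=191 → NEW=255, ERR=-64
(0,2): OLD=156 → NEW=255, ERR=-99
(0,3): OLD=2347/16 → NEW=255, ERR=-1733/16
(0,4): OLD=33437/256 → NEW=255, ERR=-31843/256
(0,5): OLD=559435/4096 → NEW=255, ERR=-485045/4096
(1,0): OLD=168 → NEW=255, ERR=-87
(1,1): OLD=1195/8 → NEW=255, ERR=-845/8
(1,2): OLD=19851/256 → NEW=0, ERR=19851/256
(1,3): OLD=187973/1024 → NEW=255, ERR=-73147/1024
(1,4): OLD=7071613/65536 → NEW=0, ERR=7071613/65536
(1,5): OLD=239524059/1048576 → NEW=255, ERR=-27862821/1048576
(2,0): OLD=15489/128 → NEW=0, ERR=15489/128
(2,1): OLD=1003663/4096 → NEW=255, ERR=-40817/4096
(2,2): OLD=10477717/65536 → NEW=255, ERR=-6233963/65536
(2,3): OLD=84483557/524288 → NEW=255, ERR=-49209883/524288
(2,4): OLD=3493173287/16777216 → NEW=255, ERR=-785016793/16777216
(2,5): OLD=42673007233/268435456 → NEW=255, ERR=-25778034047/268435456
(3,0): OLD=14152269/65536 → NEW=255, ERR=-2559411/65536
(3,1): OLD=98842693/524288 → NEW=255, ERR=-34850747/524288
(3,2): OLD=637411629/4194304 → NEW=255, ERR=-432135891/4194304
(3,3): OLD=21172825473/268435456 → NEW=0, ERR=21172825473/268435456
(3,4): OLD=431673584157/2147483648 → NEW=255, ERR=-115934746083/2147483648
(3,5): OLD=4585203555955/34359738368 → NEW=255, ERR=-4176529727885/34359738368
(4,0): OLD=1412072663/8388608 → NEW=255, ERR=-727022377/8388608
(4,1): OLD=20609311999/134217728 → NEW=255, ERR=-13616208641/134217728
(4,2): OLD=588642848949/4294967296 → NEW=255, ERR=-506573811531/4294967296
(4,3): OLD=10066394308081/68719476736 → NEW=255, ERR=-7457072259599/68719476736
(4,4): OLD=143807976479593/1099511627776 → NEW=255, ERR=-136567488603287/1099511627776
(4,5): OLD=1940414558470591/17592186044416 → NEW=0, ERR=1940414558470591/17592186044416
(5,0): OLD=283241673261/2147483648 → NEW=255, ERR=-264366656979/2147483648
(5,1): OLD=4185505480181/68719476736 → NEW=0, ERR=4185505480181/68719476736
(5,2): OLD=81969540301067/549755813888 → NEW=255, ERR=-58218192240373/549755813888
(5,3): OLD=1303548584522021/17592186044416 → NEW=0, ERR=1303548584522021/17592186044416
(5,4): OLD=3615232473065969/17592186044416 → NEW=255, ERR=-870774968260111/17592186044416
(5,5): OLD=26325006979109489/140737488355328 → NEW=255, ERR=-9563052551499151/140737488355328
(6,0): OLD=223145525712383/1099511627776 → NEW=255, ERR=-57229939370497/1099511627776
(6,1): OLD=2299500120200907/17592186044416 → NEW=255, ERR=-2186507321125173/17592186044416
(6,2): OLD=11204860704224183/70368744177664 → NEW=255, ERR=-6739169061080137/70368744177664
(6,3): OLD=183923741591829937/1125899906842624 → NEW=255, ERR=-103180734653039183/1125899906842624
(6,4): OLD=2059563650446713071/18014398509481984 → NEW=0, ERR=2059563650446713071/18014398509481984
(6,5): OLD=67356836592225223945/288230376151711744 → NEW=255, ERR=-6141909326461270775/288230376151711744
Row 0: ######
Row 1: ##.#.#
Row 2: .#####
Row 3: ###.##
Row 4: #####.
Row 5: #.#.##
Row 6: ####.#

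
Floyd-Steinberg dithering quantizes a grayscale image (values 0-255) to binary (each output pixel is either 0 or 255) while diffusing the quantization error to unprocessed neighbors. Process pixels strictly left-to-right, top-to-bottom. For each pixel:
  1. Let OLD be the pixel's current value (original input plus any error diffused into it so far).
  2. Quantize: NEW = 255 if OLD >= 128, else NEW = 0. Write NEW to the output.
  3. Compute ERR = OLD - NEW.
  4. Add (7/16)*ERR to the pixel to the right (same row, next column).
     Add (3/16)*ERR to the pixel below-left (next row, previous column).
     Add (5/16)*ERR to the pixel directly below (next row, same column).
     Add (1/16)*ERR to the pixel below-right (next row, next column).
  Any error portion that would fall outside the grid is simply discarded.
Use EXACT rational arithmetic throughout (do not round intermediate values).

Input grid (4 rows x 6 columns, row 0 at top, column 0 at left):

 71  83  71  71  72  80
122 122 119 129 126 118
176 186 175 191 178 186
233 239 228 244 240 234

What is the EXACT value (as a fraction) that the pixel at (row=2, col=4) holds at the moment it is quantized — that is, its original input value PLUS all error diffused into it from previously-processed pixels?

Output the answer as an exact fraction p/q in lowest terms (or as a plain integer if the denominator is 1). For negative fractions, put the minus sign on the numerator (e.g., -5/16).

Answer: 683438924285/4294967296

Derivation:
(0,0): OLD=71 → NEW=0, ERR=71
(0,1): OLD=1825/16 → NEW=0, ERR=1825/16
(0,2): OLD=30951/256 → NEW=0, ERR=30951/256
(0,3): OLD=507473/4096 → NEW=0, ERR=507473/4096
(0,4): OLD=8270903/65536 → NEW=0, ERR=8270903/65536
(0,5): OLD=141782401/1048576 → NEW=255, ERR=-125604479/1048576
(1,0): OLD=42387/256 → NEW=255, ERR=-22893/256
(1,1): OLD=298245/2048 → NEW=255, ERR=-223995/2048
(1,2): OLD=9128553/65536 → NEW=255, ERR=-7583127/65536
(1,3): OLD=38879605/262144 → NEW=255, ERR=-27967115/262144
(1,4): OLD=1745621887/16777216 → NEW=0, ERR=1745621887/16777216
(1,5): OLD=35963729865/268435456 → NEW=255, ERR=-32487311415/268435456
(2,0): OLD=4179463/32768 → NEW=0, ERR=4179463/32768
(2,1): OLD=189098429/1048576 → NEW=255, ERR=-78288451/1048576
(2,2): OLD=1331052663/16777216 → NEW=0, ERR=1331052663/16777216
(2,3): OLD=27467324543/134217728 → NEW=255, ERR=-6758196097/134217728
(2,4): OLD=683438924285/4294967296 → NEW=255, ERR=-411777736195/4294967296
Target (2,4): original=178, with diffused error = 683438924285/4294967296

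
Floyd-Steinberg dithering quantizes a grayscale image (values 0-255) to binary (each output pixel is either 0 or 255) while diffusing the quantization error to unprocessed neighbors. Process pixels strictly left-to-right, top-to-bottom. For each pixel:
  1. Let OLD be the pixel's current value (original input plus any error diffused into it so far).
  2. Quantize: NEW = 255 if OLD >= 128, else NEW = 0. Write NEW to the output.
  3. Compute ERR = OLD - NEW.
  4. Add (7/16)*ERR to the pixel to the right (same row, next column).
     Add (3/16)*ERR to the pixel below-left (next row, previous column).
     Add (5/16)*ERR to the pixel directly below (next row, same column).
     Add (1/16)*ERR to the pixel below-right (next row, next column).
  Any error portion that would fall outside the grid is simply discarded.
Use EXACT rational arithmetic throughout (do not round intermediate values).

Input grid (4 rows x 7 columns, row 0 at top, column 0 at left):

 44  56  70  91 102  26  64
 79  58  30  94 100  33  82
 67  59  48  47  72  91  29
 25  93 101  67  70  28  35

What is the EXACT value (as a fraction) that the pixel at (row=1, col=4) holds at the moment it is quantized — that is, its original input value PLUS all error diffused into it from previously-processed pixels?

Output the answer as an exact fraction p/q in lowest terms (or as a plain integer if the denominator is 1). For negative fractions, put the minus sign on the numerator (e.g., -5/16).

Answer: 623607475/4194304

Derivation:
(0,0): OLD=44 → NEW=0, ERR=44
(0,1): OLD=301/4 → NEW=0, ERR=301/4
(0,2): OLD=6587/64 → NEW=0, ERR=6587/64
(0,3): OLD=139293/1024 → NEW=255, ERR=-121827/1024
(0,4): OLD=818379/16384 → NEW=0, ERR=818379/16384
(0,5): OLD=12544397/262144 → NEW=0, ERR=12544397/262144
(0,6): OLD=356246235/4194304 → NEW=0, ERR=356246235/4194304
(1,0): OLD=6839/64 → NEW=0, ERR=6839/64
(1,1): OLD=76961/512 → NEW=255, ERR=-53599/512
(1,2): OLD=-20331/16384 → NEW=0, ERR=-20331/16384
(1,3): OLD=4723617/65536 → NEW=0, ERR=4723617/65536
(1,4): OLD=623607475/4194304 → NEW=255, ERR=-445940045/4194304
Target (1,4): original=100, with diffused error = 623607475/4194304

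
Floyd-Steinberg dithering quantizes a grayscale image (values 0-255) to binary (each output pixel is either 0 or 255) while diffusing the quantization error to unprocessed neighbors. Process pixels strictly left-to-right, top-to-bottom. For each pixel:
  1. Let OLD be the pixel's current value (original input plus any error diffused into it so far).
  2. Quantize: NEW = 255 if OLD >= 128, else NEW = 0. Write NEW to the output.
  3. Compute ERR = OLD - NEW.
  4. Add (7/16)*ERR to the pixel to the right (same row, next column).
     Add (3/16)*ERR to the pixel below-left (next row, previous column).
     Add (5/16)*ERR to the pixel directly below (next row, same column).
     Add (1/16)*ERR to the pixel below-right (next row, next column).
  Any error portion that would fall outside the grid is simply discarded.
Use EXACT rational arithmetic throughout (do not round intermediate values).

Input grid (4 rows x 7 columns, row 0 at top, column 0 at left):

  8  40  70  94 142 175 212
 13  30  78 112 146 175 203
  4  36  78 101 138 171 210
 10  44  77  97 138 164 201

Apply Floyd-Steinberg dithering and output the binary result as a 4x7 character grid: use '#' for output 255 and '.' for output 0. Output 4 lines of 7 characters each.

(0,0): OLD=8 → NEW=0, ERR=8
(0,1): OLD=87/2 → NEW=0, ERR=87/2
(0,2): OLD=2849/32 → NEW=0, ERR=2849/32
(0,3): OLD=68071/512 → NEW=255, ERR=-62489/512
(0,4): OLD=725841/8192 → NEW=0, ERR=725841/8192
(0,5): OLD=28018487/131072 → NEW=255, ERR=-5404873/131072
(0,6): OLD=406762113/2097152 → NEW=255, ERR=-128011647/2097152
(1,0): OLD=757/32 → NEW=0, ERR=757/32
(1,1): OLD=18211/256 → NEW=0, ERR=18211/256
(1,2): OLD=956655/8192 → NEW=0, ERR=956655/8192
(1,3): OLD=4821099/32768 → NEW=255, ERR=-3534741/32768
(1,4): OLD=233066921/2097152 → NEW=0, ERR=233066921/2097152
(1,5): OLD=3436442281/16777216 → NEW=255, ERR=-841747799/16777216
(1,6): OLD=42787873351/268435456 → NEW=255, ERR=-25663167929/268435456
(2,0): OLD=101297/4096 → NEW=0, ERR=101297/4096
(2,1): OLD=12114267/131072 → NEW=0, ERR=12114267/131072
(2,2): OLD=291817265/2097152 → NEW=255, ERR=-242956495/2097152
(2,3): OLD=750644745/16777216 → NEW=0, ERR=750644745/16777216
(2,4): OLD=23643126097/134217728 → NEW=255, ERR=-10582394543/134217728
(2,5): OLD=471789122195/4294967296 → NEW=0, ERR=471789122195/4294967296
(2,6): OLD=15465073099061/68719476736 → NEW=255, ERR=-2058393468619/68719476736
(3,0): OLD=73521841/2097152 → NEW=0, ERR=73521841/2097152
(3,1): OLD=1141591917/16777216 → NEW=0, ERR=1141591917/16777216
(3,2): OLD=11372487071/134217728 → NEW=0, ERR=11372487071/134217728
(3,3): OLD=67660678461/536870912 → NEW=0, ERR=67660678461/536870912
(3,4): OLD=13186635077809/68719476736 → NEW=255, ERR=-4336831489871/68719476736
(3,5): OLD=88055924944947/549755813888 → NEW=255, ERR=-52131807596493/549755813888
(3,6): OLD=1381145313184557/8796093022208 → NEW=255, ERR=-861858407478483/8796093022208
Row 0: ...#.##
Row 1: ...#.##
Row 2: ..#.#.#
Row 3: ....###

Answer: ...#.##
...#.##
..#.#.#
....###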